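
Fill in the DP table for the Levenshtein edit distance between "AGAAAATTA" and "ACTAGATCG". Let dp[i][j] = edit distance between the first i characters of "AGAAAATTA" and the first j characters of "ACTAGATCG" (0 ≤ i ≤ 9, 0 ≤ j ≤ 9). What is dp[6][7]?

   ''  A  C  T  A  G  A  T  C  G
''  0  1  2  3  4  5  6  7  8  9
 A  1  0  1  2  3  4  5  6  7  8
 G  2  1  1  2  3  3  4  5  6  7
 A  3  2  2  2  2  3  3  4  5  6
 A  4  3  3  3  2  3  3  4  5  6
 A  5  4  4  4  3  3  3  4  5  6
 A  6  5  5  5  4  4  3  4  5  6
 T  7  6  6  5  5  5  4  3  4  5
 T  8  7  7  6  6  6  5  4  4  5
 A  9  8  8  7  6  7  6  5  5  5

4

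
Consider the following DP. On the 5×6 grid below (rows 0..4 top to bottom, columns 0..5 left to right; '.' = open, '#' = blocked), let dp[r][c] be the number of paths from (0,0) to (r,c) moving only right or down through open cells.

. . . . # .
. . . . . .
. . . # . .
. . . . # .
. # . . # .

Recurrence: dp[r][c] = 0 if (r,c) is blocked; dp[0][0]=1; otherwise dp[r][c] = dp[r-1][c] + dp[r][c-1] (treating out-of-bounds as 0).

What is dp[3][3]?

r\c   0   1   2   3   4   5
  0   1   1   1   1   0   0
  1   1   2   3   4   4   4
  2   1   3   6   0   4   8
  3   1   4  10  10   0   8
  4   1   0  10  20   0   8

10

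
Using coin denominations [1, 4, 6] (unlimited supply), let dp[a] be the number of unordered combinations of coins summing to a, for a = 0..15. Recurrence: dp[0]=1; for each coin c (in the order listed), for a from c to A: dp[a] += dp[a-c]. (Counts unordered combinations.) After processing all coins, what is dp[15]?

8

after  coin     0     1     2     3     4     5     6     7     8     9    10    11    12    13    14    15
          1     1     1     1     1     1     1     1     1     1     1     1     1     1     1     1     1
          4     1     1     1     1     2     2     2     2     3     3     3     3     4     4     4     4
          6     1     1     1     1     2     2     3     3     4     4     5     5     7     7     8     8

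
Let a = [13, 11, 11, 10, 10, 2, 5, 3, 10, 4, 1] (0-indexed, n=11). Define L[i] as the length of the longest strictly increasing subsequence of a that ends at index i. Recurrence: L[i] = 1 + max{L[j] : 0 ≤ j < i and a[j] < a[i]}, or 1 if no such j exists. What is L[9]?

3

   i    0    1    2    3    4    5    6    7    8    9   10
a[i]   13   11   11   10   10    2    5    3   10    4    1
L[i]    1    1    1    1    1    1    2    2    3    3    1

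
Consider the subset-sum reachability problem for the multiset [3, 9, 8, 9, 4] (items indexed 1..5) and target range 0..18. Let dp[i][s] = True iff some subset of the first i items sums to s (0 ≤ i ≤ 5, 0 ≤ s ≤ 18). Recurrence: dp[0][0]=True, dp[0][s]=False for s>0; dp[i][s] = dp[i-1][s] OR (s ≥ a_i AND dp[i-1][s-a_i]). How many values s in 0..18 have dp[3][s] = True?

i\s   0   1   2   3   4   5   6   7   8   9  10  11  12  13  14  15  16  17  18
  0   T   F   F   F   F   F   F   F   F   F   F   F   F   F   F   F   F   F   F
  1   T   F   F   T   F   F   F   F   F   F   F   F   F   F   F   F   F   F   F
  2   T   F   F   T   F   F   F   F   F   T   F   F   T   F   F   F   F   F   F
  3   T   F   F   T   F   F   F   F   T   T   F   T   T   F   F   F   F   T   F
  4   T   F   F   T   F   F   F   F   T   T   F   T   T   F   F   F   F   T   T
  5   T   F   F   T   T   F   F   T   T   T   F   T   T   T   F   T   T   T   T

7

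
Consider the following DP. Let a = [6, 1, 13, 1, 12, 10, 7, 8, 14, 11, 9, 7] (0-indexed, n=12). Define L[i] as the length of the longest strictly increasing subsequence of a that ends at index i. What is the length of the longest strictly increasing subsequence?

4

   i    0    1    2    3    4    5    6    7    8    9   10   11
a[i]    6    1   13    1   12   10    7    8   14   11    9    7
L[i]    1    1    2    1    2    2    2    3    4    4    4    2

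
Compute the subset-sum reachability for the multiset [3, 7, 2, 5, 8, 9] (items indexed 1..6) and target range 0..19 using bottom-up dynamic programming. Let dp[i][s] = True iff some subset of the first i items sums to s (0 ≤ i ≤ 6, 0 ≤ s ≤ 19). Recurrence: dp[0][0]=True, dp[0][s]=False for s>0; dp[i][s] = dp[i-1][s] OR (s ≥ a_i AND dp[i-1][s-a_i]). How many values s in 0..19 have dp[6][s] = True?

17

i\s   0   1   2   3   4   5   6   7   8   9  10  11  12  13  14  15  16  17  18  19
  0   T   F   F   F   F   F   F   F   F   F   F   F   F   F   F   F   F   F   F   F
  1   T   F   F   T   F   F   F   F   F   F   F   F   F   F   F   F   F   F   F   F
  2   T   F   F   T   F   F   F   T   F   F   T   F   F   F   F   F   F   F   F   F
  3   T   F   T   T   F   T   F   T   F   T   T   F   T   F   F   F   F   F   F   F
  4   T   F   T   T   F   T   F   T   T   T   T   F   T   F   T   T   F   T   F   F
  5   T   F   T   T   F   T   F   T   T   T   T   T   T   T   T   T   T   T   T   F
  6   T   F   T   T   F   T   F   T   T   T   T   T   T   T   T   T   T   T   T   T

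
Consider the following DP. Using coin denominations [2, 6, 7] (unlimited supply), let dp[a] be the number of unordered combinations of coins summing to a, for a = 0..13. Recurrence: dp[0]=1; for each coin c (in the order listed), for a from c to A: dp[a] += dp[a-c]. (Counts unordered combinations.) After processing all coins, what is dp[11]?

1

after  coin     0     1     2     3     4     5     6     7     8     9    10    11    12    13
          2     1     0     1     0     1     0     1     0     1     0     1     0     1     0
          6     1     0     1     0     1     0     2     0     2     0     2     0     3     0
          7     1     0     1     0     1     0     2     1     2     1     2     1     3     2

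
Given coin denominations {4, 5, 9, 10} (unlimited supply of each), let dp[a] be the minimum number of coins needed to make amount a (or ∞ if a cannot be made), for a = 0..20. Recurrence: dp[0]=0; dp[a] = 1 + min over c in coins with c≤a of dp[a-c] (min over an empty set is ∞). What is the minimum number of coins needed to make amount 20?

2

 a  0  1  2  3  4  5  6  7  8  9 10 11 12 13 14 15 16 17 18 19 20
dp  0  -  -  -  1  1  -  -  2  1  1  -  3  2  2  2  4  3  2  2  2
(- denotes ∞ / unreachable)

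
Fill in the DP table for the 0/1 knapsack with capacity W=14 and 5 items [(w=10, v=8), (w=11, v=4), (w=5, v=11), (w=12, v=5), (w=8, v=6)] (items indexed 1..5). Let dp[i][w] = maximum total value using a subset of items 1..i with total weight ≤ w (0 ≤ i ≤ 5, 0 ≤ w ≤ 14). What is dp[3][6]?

11

i\w   0   1   2   3   4   5   6   7   8   9  10  11  12  13  14
  0   0   0   0   0   0   0   0   0   0   0   0   0   0   0   0
  1   0   0   0   0   0   0   0   0   0   0   8   8   8   8   8
  2   0   0   0   0   0   0   0   0   0   0   8   8   8   8   8
  3   0   0   0   0   0  11  11  11  11  11  11  11  11  11  11
  4   0   0   0   0   0  11  11  11  11  11  11  11  11  11  11
  5   0   0   0   0   0  11  11  11  11  11  11  11  11  17  17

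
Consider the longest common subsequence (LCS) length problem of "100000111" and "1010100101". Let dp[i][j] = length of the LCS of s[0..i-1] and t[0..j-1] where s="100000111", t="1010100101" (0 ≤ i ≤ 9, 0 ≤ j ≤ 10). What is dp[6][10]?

6

   ''  1  0  1  0  1  0  0  1  0  1
''  0  0  0  0  0  0  0  0  0  0  0
 1  0  1  1  1  1  1  1  1  1  1  1
 0  0  1  2  2  2  2  2  2  2  2  2
 0  0  1  2  2  3  3  3  3  3  3  3
 0  0  1  2  2  3  3  4  4  4  4  4
 0  0  1  2  2  3  3  4  5  5  5  5
 0  0  1  2  2  3  3  4  5  5  6  6
 1  0  1  2  3  3  4  4  5  6  6  7
 1  0  1  2  3  3  4  4  5  6  6  7
 1  0  1  2  3  3  4  4  5  6  6  7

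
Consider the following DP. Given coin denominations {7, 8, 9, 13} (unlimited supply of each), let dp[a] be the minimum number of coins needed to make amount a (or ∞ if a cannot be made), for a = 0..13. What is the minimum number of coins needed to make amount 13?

 a  0  1  2  3  4  5  6  7  8  9 10 11 12 13
dp  0  -  -  -  -  -  -  1  1  1  -  -  -  1
(- denotes ∞ / unreachable)

1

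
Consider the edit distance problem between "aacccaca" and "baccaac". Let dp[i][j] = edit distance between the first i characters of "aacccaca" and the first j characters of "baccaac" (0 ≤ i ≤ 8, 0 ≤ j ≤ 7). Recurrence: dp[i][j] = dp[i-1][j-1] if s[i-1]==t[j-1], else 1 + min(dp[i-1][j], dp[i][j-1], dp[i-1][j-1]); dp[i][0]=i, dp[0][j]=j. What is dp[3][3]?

   ''  b  a  c  c  a  a  c
''  0  1  2  3  4  5  6  7
 a  1  1  1  2  3  4  5  6
 a  2  2  1  2  3  3  4  5
 c  3  3  2  1  2  3  4  4
 c  4  4  3  2  1  2  3  4
 c  5  5  4  3  2  2  3  3
 a  6  6  5  4  3  2  2  3
 c  7  7  6  5  4  3  3  2
 a  8  8  7  6  5  4  3  3

1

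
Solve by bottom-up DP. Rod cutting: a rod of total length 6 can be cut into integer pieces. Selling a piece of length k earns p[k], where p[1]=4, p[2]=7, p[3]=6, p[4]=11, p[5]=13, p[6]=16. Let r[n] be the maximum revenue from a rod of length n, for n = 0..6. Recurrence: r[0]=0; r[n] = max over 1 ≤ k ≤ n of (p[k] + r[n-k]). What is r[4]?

16

   n    0    1    2    3    4    5    6
r[n]    0    4    8   12   16   20   24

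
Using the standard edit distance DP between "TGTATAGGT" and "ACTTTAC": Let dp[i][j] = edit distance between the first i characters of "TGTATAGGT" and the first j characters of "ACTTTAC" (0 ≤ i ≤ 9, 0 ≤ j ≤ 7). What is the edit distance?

6

   ''  A  C  T  T  T  A  C
''  0  1  2  3  4  5  6  7
 T  1  1  2  2  3  4  5  6
 G  2  2  2  3  3  4  5  6
 T  3  3  3  2  3  3  4  5
 A  4  3  4  3  3  4  3  4
 T  5  4  4  4  3  3  4  4
 A  6  5  5  5  4  4  3  4
 G  7  6  6  6  5  5  4  4
 G  8  7  7  7  6  6  5  5
 T  9  8  8  7  7  6  6  6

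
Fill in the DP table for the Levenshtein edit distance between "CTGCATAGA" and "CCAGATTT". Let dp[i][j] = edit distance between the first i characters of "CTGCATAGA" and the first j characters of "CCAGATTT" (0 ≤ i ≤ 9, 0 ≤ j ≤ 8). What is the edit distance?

6

   ''  C  C  A  G  A  T  T  T
''  0  1  2  3  4  5  6  7  8
 C  1  0  1  2  3  4  5  6  7
 T  2  1  1  2  3  4  4  5  6
 G  3  2  2  2  2  3  4  5  6
 C  4  3  2  3  3  3  4  5  6
 A  5  4  3  2  3  3  4  5  6
 T  6  5  4  3  3  4  3  4  5
 A  7  6  5  4  4  3  4  4  5
 G  8  7  6  5  4  4  4  5  5
 A  9  8  7  6  5  4  5  5  6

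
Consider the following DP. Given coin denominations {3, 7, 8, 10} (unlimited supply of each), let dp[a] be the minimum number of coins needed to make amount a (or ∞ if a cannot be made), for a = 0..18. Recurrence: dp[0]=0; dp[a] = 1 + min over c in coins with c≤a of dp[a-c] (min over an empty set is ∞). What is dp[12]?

 a  0  1  2  3  4  5  6  7  8  9 10 11 12 13 14 15 16 17 18
dp  0  -  -  1  -  -  2  1  1  3  1  2  4  2  2  2  2  2  2
(- denotes ∞ / unreachable)

4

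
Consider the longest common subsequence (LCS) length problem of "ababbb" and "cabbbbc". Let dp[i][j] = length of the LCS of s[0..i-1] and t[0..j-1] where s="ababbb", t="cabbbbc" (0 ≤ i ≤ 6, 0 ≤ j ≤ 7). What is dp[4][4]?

3

   ''  c  a  b  b  b  b  c
''  0  0  0  0  0  0  0  0
 a  0  0  1  1  1  1  1  1
 b  0  0  1  2  2  2  2  2
 a  0  0  1  2  2  2  2  2
 b  0  0  1  2  3  3  3  3
 b  0  0  1  2  3  4  4  4
 b  0  0  1  2  3  4  5  5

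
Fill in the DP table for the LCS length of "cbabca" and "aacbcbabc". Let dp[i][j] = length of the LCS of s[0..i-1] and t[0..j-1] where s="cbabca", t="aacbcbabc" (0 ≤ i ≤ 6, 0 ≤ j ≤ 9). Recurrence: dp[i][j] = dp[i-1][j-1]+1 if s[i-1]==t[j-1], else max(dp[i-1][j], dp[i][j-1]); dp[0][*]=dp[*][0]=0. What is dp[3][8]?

   ''  a  a  c  b  c  b  a  b  c
''  0  0  0  0  0  0  0  0  0  0
 c  0  0  0  1  1  1  1  1  1  1
 b  0  0  0  1  2  2  2  2  2  2
 a  0  1  1  1  2  2  2  3  3  3
 b  0  1  1  1  2  2  3  3  4  4
 c  0  1  1  2  2  3  3  3  4  5
 a  0  1  2  2  2  3  3  4  4  5

3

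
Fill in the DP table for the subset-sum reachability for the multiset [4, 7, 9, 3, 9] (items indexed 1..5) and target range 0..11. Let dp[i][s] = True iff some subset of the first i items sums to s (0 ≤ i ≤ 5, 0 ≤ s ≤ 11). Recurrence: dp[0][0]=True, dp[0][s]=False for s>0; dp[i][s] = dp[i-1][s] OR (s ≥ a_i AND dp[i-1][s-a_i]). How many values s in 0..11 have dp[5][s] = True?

7

i\s   0   1   2   3   4   5   6   7   8   9  10  11
  0   T   F   F   F   F   F   F   F   F   F   F   F
  1   T   F   F   F   T   F   F   F   F   F   F   F
  2   T   F   F   F   T   F   F   T   F   F   F   T
  3   T   F   F   F   T   F   F   T   F   T   F   T
  4   T   F   F   T   T   F   F   T   F   T   T   T
  5   T   F   F   T   T   F   F   T   F   T   T   T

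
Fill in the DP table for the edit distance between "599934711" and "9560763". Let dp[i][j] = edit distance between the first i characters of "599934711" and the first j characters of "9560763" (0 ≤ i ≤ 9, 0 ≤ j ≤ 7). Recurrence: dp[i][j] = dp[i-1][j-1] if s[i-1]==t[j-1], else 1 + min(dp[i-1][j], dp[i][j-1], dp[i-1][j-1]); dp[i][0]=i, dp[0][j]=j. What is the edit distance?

   ''  9  5  6  0  7  6  3
''  0  1  2  3  4  5  6  7
 5  1  1  1  2  3  4  5  6
 9  2  1  2  2  3  4  5  6
 9  3  2  2  3  3  4  5  6
 9  4  3  3  3  4  4  5  6
 3  5  4  4  4  4  5  5  5
 4  6  5  5  5  5  5  6  6
 7  7  6  6  6  6  5  6  7
 1  8  7  7  7  7  6  6  7
 1  9  8  8  8  8  7  7  7

7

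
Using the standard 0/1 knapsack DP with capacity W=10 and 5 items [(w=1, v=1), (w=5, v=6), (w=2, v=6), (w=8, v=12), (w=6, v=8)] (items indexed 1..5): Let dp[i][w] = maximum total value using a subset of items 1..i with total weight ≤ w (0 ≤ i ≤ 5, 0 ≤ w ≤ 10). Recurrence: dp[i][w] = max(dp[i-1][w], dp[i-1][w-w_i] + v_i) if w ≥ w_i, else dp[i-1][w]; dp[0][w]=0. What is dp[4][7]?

12

i\w   0   1   2   3   4   5   6   7   8   9  10
  0   0   0   0   0   0   0   0   0   0   0   0
  1   0   1   1   1   1   1   1   1   1   1   1
  2   0   1   1   1   1   6   7   7   7   7   7
  3   0   1   6   7   7   7   7  12  13  13  13
  4   0   1   6   7   7   7   7  12  13  13  18
  5   0   1   6   7   7   7   8  12  14  15  18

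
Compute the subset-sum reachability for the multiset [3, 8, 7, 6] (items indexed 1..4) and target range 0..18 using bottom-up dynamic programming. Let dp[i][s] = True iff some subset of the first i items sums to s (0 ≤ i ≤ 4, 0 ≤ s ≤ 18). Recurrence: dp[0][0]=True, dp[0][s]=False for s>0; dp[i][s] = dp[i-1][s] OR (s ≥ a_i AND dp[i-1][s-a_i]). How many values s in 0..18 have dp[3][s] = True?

i\s   0   1   2   3   4   5   6   7   8   9  10  11  12  13  14  15  16  17  18
  0   T   F   F   F   F   F   F   F   F   F   F   F   F   F   F   F   F   F   F
  1   T   F   F   T   F   F   F   F   F   F   F   F   F   F   F   F   F   F   F
  2   T   F   F   T   F   F   F   F   T   F   F   T   F   F   F   F   F   F   F
  3   T   F   F   T   F   F   F   T   T   F   T   T   F   F   F   T   F   F   T
  4   T   F   F   T   F   F   T   T   T   T   T   T   F   T   T   T   T   T   T

8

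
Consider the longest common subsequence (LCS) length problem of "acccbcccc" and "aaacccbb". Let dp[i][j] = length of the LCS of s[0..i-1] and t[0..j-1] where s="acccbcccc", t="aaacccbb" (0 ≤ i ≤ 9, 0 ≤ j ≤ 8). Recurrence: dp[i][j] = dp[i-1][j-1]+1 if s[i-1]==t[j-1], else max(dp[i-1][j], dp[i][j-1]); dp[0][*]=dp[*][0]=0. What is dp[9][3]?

   ''  a  a  a  c  c  c  b  b
''  0  0  0  0  0  0  0  0  0
 a  0  1  1  1  1  1  1  1  1
 c  0  1  1  1  2  2  2  2  2
 c  0  1  1  1  2  3  3  3  3
 c  0  1  1  1  2  3  4  4  4
 b  0  1  1  1  2  3  4  5  5
 c  0  1  1  1  2  3  4  5  5
 c  0  1  1  1  2  3  4  5  5
 c  0  1  1  1  2  3  4  5  5
 c  0  1  1  1  2  3  4  5  5

1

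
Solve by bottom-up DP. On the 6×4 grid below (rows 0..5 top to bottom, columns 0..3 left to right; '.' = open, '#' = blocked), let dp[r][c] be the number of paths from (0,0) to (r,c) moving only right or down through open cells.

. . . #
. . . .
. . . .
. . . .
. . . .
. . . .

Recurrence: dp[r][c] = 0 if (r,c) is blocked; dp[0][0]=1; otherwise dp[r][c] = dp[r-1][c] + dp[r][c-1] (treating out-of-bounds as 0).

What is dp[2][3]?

9

r\c   0   1   2   3
  0   1   1   1   0
  1   1   2   3   3
  2   1   3   6   9
  3   1   4  10  19
  4   1   5  15  34
  5   1   6  21  55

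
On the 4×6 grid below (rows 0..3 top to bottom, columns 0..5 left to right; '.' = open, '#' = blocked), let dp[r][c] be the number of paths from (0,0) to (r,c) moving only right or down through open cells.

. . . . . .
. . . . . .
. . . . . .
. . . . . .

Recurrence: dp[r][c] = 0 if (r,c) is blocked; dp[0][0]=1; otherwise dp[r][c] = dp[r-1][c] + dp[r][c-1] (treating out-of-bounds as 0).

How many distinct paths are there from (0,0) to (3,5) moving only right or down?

56

r\c   0   1   2   3   4   5
  0   1   1   1   1   1   1
  1   1   2   3   4   5   6
  2   1   3   6  10  15  21
  3   1   4  10  20  35  56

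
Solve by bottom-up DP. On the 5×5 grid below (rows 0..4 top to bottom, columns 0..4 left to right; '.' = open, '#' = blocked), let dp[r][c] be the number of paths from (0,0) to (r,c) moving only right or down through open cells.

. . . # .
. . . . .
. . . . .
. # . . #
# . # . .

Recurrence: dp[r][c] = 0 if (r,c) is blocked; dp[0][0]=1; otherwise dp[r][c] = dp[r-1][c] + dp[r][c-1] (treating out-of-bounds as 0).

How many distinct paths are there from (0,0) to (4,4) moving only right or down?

r\c   0   1   2   3   4
  0   1   1   1   0   0
  1   1   2   3   3   3
  2   1   3   6   9  12
  3   1   0   6  15   0
  4   0   0   0  15  15

15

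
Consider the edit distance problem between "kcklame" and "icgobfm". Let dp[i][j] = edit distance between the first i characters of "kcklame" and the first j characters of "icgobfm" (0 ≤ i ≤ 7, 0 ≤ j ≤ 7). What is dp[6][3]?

5

   ''  i  c  g  o  b  f  m
''  0  1  2  3  4  5  6  7
 k  1  1  2  3  4  5  6  7
 c  2  2  1  2  3  4  5  6
 k  3  3  2  2  3  4  5  6
 l  4  4  3  3  3  4  5  6
 a  5  5  4  4  4  4  5  6
 m  6  6  5  5  5  5  5  5
 e  7  7  6  6  6  6  6  6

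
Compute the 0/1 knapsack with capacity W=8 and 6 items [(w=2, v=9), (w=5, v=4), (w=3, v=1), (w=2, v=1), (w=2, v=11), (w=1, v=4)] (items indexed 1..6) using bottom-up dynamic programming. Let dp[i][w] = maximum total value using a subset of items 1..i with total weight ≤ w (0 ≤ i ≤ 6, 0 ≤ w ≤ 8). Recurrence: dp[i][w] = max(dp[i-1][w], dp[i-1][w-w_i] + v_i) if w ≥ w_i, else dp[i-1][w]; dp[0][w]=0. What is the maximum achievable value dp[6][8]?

i\w   0   1   2   3   4   5   6   7   8
  0   0   0   0   0   0   0   0   0   0
  1   0   0   9   9   9   9   9   9   9
  2   0   0   9   9   9   9   9  13  13
  3   0   0   9   9   9  10  10  13  13
  4   0   0   9   9  10  10  10  13  13
  5   0   0  11  11  20  20  21  21  21
  6   0   4  11  15  20  24  24  25  25

25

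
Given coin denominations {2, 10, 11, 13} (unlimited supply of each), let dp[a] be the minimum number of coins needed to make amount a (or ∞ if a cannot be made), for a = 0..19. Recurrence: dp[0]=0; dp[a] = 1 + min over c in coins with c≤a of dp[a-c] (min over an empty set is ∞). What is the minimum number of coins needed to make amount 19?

 a  0  1  2  3  4  5  6  7  8  9 10 11 12 13 14 15 16 17 18 19
dp  0  -  1  -  2  -  3  -  4  -  1  1  2  1  3  2  4  3  5  4
(- denotes ∞ / unreachable)

4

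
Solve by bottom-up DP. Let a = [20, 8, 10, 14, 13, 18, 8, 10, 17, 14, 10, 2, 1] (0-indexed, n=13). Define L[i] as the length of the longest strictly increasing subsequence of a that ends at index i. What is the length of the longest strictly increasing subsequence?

   i    0    1    2    3    4    5    6    7    8    9   10   11   12
a[i]   20    8   10   14   13   18    8   10   17   14   10    2    1
L[i]    1    1    2    3    3    4    1    2    4    4    2    1    1

4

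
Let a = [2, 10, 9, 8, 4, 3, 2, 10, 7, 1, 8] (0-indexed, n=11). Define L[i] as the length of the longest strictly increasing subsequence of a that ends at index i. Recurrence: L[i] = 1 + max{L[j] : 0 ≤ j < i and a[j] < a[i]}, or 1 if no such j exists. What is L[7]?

3

   i    0    1    2    3    4    5    6    7    8    9   10
a[i]    2   10    9    8    4    3    2   10    7    1    8
L[i]    1    2    2    2    2    2    1    3    3    1    4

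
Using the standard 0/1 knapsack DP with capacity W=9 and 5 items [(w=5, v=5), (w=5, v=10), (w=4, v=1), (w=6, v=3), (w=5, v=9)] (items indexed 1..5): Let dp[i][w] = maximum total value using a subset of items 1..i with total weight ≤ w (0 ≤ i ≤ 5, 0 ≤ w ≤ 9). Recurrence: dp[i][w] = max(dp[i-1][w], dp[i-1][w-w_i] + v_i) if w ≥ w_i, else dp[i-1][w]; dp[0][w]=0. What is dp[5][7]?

10

i\w   0   1   2   3   4   5   6   7   8   9
  0   0   0   0   0   0   0   0   0   0   0
  1   0   0   0   0   0   5   5   5   5   5
  2   0   0   0   0   0  10  10  10  10  10
  3   0   0   0   0   1  10  10  10  10  11
  4   0   0   0   0   1  10  10  10  10  11
  5   0   0   0   0   1  10  10  10  10  11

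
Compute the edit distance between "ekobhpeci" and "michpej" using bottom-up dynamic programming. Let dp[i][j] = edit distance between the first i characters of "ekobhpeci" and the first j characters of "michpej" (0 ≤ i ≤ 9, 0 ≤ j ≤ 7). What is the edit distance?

   ''  m  i  c  h  p  e  j
''  0  1  2  3  4  5  6  7
 e  1  1  2  3  4  5  5  6
 k  2  2  2  3  4  5  6  6
 o  3  3  3  3  4  5  6  7
 b  4  4  4  4  4  5  6  7
 h  5  5  5  5  4  5  6  7
 p  6  6  6  6  5  4  5  6
 e  7  7  7  7  6  5  4  5
 c  8  8  8  7  7  6  5  5
 i  9  9  8  8  8  7  6  6

6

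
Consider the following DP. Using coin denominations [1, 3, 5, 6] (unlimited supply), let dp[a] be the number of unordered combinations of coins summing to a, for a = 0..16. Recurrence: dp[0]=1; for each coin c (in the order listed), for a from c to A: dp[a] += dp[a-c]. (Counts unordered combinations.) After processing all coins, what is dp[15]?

after  coin     0     1     2     3     4     5     6     7     8     9    10    11    12    13    14    15    16
          1     1     1     1     1     1     1     1     1     1     1     1     1     1     1     1     1     1
          3     1     1     1     2     2     2     3     3     3     4     4     4     5     5     5     6     6
          5     1     1     1     2     2     3     4     4     5     6     7     8     9    10    11    13    14
          6     1     1     1     2     2     3     5     5     6     8     9    11    14    15    17    21    23

21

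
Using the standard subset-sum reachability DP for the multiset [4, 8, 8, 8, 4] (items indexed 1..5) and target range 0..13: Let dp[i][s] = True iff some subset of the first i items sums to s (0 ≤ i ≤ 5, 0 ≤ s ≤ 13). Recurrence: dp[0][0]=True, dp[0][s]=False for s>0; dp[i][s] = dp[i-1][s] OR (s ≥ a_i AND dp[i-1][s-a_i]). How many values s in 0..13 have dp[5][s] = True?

i\s   0   1   2   3   4   5   6   7   8   9  10  11  12  13
  0   T   F   F   F   F   F   F   F   F   F   F   F   F   F
  1   T   F   F   F   T   F   F   F   F   F   F   F   F   F
  2   T   F   F   F   T   F   F   F   T   F   F   F   T   F
  3   T   F   F   F   T   F   F   F   T   F   F   F   T   F
  4   T   F   F   F   T   F   F   F   T   F   F   F   T   F
  5   T   F   F   F   T   F   F   F   T   F   F   F   T   F

4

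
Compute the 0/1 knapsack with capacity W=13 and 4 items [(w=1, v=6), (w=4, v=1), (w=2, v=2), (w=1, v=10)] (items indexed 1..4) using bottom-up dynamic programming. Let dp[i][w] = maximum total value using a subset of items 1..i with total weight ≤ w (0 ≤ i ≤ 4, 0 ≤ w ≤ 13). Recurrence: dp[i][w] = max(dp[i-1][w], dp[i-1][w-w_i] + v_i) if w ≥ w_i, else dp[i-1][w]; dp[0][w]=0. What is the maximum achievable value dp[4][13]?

19

i\w   0   1   2   3   4   5   6   7   8   9  10  11  12  13
  0   0   0   0   0   0   0   0   0   0   0   0   0   0   0
  1   0   6   6   6   6   6   6   6   6   6   6   6   6   6
  2   0   6   6   6   6   7   7   7   7   7   7   7   7   7
  3   0   6   6   8   8   8   8   9   9   9   9   9   9   9
  4   0  10  16  16  18  18  18  18  19  19  19  19  19  19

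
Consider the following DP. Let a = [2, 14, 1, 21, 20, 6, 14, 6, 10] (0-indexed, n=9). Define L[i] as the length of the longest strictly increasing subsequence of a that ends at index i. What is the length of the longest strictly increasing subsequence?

3

   i    0    1    2    3    4    5    6    7    8
a[i]    2   14    1   21   20    6   14    6   10
L[i]    1    2    1    3    3    2    3    2    3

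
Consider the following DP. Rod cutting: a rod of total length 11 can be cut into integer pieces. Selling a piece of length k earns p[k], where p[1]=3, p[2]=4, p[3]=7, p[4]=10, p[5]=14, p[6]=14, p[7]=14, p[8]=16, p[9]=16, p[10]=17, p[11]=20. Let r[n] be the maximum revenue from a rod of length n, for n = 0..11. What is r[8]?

24

   n    0    1    2    3    4    5    6    7    8    9   10   11
r[n]    0    3    6    9   12   15   18   21   24   27   30   33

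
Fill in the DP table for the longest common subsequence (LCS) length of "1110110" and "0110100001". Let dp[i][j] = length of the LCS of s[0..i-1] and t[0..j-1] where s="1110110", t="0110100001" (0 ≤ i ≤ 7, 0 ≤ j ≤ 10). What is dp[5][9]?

   ''  0  1  1  0  1  0  0  0  0  1
''  0  0  0  0  0  0  0  0  0  0  0
 1  0  0  1  1  1  1  1  1  1  1  1
 1  0  0  1  2  2  2  2  2  2  2  2
 1  0  0  1  2  2  3  3  3  3  3  3
 0  0  1  1  2  3  3  4  4  4  4  4
 1  0  1  2  2  3  4  4  4  4  4  5
 1  0  1  2  3  3  4  4  4  4  4  5
 0  0  1  2  3  4  4  5  5  5  5  5

4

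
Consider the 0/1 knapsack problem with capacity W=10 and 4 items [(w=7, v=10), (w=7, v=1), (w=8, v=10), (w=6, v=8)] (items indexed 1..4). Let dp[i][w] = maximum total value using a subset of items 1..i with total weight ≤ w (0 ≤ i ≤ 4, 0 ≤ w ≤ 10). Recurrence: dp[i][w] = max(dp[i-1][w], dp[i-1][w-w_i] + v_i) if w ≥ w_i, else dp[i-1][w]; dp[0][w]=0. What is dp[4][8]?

i\w   0   1   2   3   4   5   6   7   8   9  10
  0   0   0   0   0   0   0   0   0   0   0   0
  1   0   0   0   0   0   0   0  10  10  10  10
  2   0   0   0   0   0   0   0  10  10  10  10
  3   0   0   0   0   0   0   0  10  10  10  10
  4   0   0   0   0   0   0   8  10  10  10  10

10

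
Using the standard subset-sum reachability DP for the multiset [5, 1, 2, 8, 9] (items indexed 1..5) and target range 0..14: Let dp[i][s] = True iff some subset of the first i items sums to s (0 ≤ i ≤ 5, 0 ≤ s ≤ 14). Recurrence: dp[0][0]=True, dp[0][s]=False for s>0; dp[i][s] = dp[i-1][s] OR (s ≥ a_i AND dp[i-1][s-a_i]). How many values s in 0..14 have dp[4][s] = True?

13

i\s   0   1   2   3   4   5   6   7   8   9  10  11  12  13  14
  0   T   F   F   F   F   F   F   F   F   F   F   F   F   F   F
  1   T   F   F   F   F   T   F   F   F   F   F   F   F   F   F
  2   T   T   F   F   F   T   T   F   F   F   F   F   F   F   F
  3   T   T   T   T   F   T   T   T   T   F   F   F   F   F   F
  4   T   T   T   T   F   T   T   T   T   T   T   T   F   T   T
  5   T   T   T   T   F   T   T   T   T   T   T   T   T   T   T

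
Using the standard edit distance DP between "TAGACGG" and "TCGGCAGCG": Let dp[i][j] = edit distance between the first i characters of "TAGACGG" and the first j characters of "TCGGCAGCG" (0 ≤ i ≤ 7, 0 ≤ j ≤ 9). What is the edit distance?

   ''  T  C  G  G  C  A  G  C  G
''  0  1  2  3  4  5  6  7  8  9
 T  1  0  1  2  3  4  5  6  7  8
 A  2  1  1  2  3  4  4  5  6  7
 G  3  2  2  1  2  3  4  4  5  6
 A  4  3  3  2  2  3  3  4  5  6
 C  5  4  3  3  3  2  3  4  4  5
 G  6  5  4  3  3  3  3  3  4  4
 G  7  6  5  4  3  4  4  3  4  4

4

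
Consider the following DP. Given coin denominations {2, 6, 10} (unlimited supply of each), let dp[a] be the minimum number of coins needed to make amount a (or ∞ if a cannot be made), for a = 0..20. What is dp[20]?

 a  0  1  2  3  4  5  6  7  8  9 10 11 12 13 14 15 16 17 18 19 20
dp  0  -  1  -  2  -  1  -  2  -  1  -  2  -  3  -  2  -  3  -  2
(- denotes ∞ / unreachable)

2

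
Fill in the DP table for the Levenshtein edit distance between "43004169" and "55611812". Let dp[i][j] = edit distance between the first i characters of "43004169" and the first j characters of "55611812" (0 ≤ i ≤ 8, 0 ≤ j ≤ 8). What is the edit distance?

   ''  5  5  6  1  1  8  1  2
''  0  1  2  3  4  5  6  7  8
 4  1  1  2  3  4  5  6  7  8
 3  2  2  2  3  4  5  6  7  8
 0  3  3  3  3  4  5  6  7  8
 0  4  4  4  4  4  5  6  7  8
 4  5  5  5  5  5  5  6  7  8
 1  6  6  6  6  5  5  6  6  7
 6  7  7  7  6  6  6  6  7  7
 9  8  8  8  7  7  7  7  7  8

8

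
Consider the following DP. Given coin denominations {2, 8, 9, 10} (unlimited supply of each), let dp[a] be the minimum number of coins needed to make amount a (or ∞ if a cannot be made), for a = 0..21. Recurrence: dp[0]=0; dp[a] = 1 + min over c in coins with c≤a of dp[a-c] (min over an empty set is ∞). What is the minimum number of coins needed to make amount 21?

3

 a  0  1  2  3  4  5  6  7  8  9 10 11 12 13 14 15 16 17 18 19 20 21
dp  0  -  1  -  2  -  3  -  1  1  1  2  2  3  3  4  2  2  2  2  2  3
(- denotes ∞ / unreachable)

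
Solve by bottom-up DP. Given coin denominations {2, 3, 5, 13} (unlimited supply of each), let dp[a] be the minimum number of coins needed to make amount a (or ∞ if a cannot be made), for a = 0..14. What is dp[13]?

1

 a  0  1  2  3  4  5  6  7  8  9 10 11 12 13 14
dp  0  -  1  1  2  1  2  2  2  3  2  3  3  1  4
(- denotes ∞ / unreachable)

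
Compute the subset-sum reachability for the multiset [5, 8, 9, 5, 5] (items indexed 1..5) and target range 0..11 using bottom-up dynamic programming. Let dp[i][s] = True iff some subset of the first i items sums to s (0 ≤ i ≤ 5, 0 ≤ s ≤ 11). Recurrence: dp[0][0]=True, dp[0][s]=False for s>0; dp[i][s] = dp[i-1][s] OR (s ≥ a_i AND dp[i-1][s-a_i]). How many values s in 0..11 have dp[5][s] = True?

i\s   0   1   2   3   4   5   6   7   8   9  10  11
  0   T   F   F   F   F   F   F   F   F   F   F   F
  1   T   F   F   F   F   T   F   F   F   F   F   F
  2   T   F   F   F   F   T   F   F   T   F   F   F
  3   T   F   F   F   F   T   F   F   T   T   F   F
  4   T   F   F   F   F   T   F   F   T   T   T   F
  5   T   F   F   F   F   T   F   F   T   T   T   F

5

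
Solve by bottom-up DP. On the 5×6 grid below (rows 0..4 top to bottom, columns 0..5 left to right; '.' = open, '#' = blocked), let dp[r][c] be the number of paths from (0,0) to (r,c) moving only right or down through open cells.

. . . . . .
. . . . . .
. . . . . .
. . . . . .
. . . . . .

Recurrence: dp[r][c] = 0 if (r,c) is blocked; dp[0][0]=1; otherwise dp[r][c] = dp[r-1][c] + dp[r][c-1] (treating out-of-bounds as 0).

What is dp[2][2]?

r\c   0   1   2   3   4   5
  0   1   1   1   1   1   1
  1   1   2   3   4   5   6
  2   1   3   6  10  15  21
  3   1   4  10  20  35  56
  4   1   5  15  35  70 126

6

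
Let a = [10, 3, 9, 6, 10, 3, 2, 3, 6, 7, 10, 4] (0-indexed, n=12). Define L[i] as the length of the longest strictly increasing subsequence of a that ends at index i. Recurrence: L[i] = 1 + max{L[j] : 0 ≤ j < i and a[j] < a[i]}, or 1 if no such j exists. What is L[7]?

2

   i    0    1    2    3    4    5    6    7    8    9   10   11
a[i]   10    3    9    6   10    3    2    3    6    7   10    4
L[i]    1    1    2    2    3    1    1    2    3    4    5    3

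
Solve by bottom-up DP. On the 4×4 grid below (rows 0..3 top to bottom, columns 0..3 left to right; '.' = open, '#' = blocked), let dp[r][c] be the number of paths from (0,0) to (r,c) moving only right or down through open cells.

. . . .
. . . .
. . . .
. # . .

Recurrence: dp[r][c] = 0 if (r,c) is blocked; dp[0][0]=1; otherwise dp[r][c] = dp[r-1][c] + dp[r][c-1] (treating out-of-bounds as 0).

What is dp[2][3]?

10

r\c   0   1   2   3
  0   1   1   1   1
  1   1   2   3   4
  2   1   3   6  10
  3   1   0   6  16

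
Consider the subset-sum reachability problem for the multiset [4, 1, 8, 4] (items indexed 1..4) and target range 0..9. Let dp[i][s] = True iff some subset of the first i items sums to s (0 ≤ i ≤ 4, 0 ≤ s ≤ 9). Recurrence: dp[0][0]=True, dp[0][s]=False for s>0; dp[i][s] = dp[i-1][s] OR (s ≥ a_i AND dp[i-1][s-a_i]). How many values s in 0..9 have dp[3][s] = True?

6

i\s   0   1   2   3   4   5   6   7   8   9
  0   T   F   F   F   F   F   F   F   F   F
  1   T   F   F   F   T   F   F   F   F   F
  2   T   T   F   F   T   T   F   F   F   F
  3   T   T   F   F   T   T   F   F   T   T
  4   T   T   F   F   T   T   F   F   T   T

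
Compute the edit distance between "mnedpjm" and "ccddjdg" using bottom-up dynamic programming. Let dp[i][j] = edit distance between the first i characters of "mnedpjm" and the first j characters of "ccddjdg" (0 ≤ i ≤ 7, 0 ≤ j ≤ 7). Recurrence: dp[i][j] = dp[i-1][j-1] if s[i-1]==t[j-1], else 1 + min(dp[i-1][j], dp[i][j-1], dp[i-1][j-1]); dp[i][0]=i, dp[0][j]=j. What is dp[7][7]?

6

   ''  c  c  d  d  j  d  g
''  0  1  2  3  4  5  6  7
 m  1  1  2  3  4  5  6  7
 n  2  2  2  3  4  5  6  7
 e  3  3  3  3  4  5  6  7
 d  4  4  4  3  3  4  5  6
 p  5  5  5  4  4  4  5  6
 j  6  6  6  5  5  4  5  6
 m  7  7  7  6  6  5  5  6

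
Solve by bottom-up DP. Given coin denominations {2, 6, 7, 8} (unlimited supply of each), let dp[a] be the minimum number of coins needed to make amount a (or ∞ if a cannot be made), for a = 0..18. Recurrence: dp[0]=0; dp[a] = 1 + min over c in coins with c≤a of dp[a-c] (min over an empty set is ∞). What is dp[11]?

3

 a  0  1  2  3  4  5  6  7  8  9 10 11 12 13 14 15 16 17 18
dp  0  -  1  -  2  -  1  1  1  2  2  3  2  2  2  2  2  3  3
(- denotes ∞ / unreachable)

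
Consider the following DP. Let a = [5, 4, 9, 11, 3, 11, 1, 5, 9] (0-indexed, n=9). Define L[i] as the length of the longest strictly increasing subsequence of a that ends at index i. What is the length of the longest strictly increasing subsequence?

3

   i    0    1    2    3    4    5    6    7    8
a[i]    5    4    9   11    3   11    1    5    9
L[i]    1    1    2    3    1    3    1    2    3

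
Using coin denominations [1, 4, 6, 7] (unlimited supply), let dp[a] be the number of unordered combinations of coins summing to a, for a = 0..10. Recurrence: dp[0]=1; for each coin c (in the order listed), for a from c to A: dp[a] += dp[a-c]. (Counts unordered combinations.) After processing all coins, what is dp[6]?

after  coin     0     1     2     3     4     5     6     7     8     9    10
          1     1     1     1     1     1     1     1     1     1     1     1
          4     1     1     1     1     2     2     2     2     3     3     3
          6     1     1     1     1     2     2     3     3     4     4     5
          7     1     1     1     1     2     2     3     4     5     5     6

3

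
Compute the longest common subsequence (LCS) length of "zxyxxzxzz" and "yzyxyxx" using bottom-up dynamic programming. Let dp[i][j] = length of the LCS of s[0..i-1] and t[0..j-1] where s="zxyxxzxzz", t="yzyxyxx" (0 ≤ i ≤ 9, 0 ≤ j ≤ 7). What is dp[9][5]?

   ''  y  z  y  x  y  x  x
''  0  0  0  0  0  0  0  0
 z  0  0  1  1  1  1  1  1
 x  0  0  1  1  2  2  2  2
 y  0  1  1  2  2  3  3  3
 x  0  1  1  2  3  3  4  4
 x  0  1  1  2  3  3  4  5
 z  0  1  2  2  3  3  4  5
 x  0  1  2  2  3  3  4  5
 z  0  1  2  2  3  3  4  5
 z  0  1  2  2  3  3  4  5

3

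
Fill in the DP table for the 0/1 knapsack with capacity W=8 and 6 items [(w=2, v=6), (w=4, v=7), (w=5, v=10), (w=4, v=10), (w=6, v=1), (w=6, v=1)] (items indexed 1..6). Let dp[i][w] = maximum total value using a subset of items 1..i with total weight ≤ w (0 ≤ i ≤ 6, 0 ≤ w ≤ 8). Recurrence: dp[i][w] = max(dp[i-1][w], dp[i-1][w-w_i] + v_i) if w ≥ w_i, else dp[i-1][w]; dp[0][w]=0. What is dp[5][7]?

i\w   0   1   2   3   4   5   6   7   8
  0   0   0   0   0   0   0   0   0   0
  1   0   0   6   6   6   6   6   6   6
  2   0   0   6   6   7   7  13  13  13
  3   0   0   6   6   7  10  13  16  16
  4   0   0   6   6  10  10  16  16  17
  5   0   0   6   6  10  10  16  16  17
  6   0   0   6   6  10  10  16  16  17

16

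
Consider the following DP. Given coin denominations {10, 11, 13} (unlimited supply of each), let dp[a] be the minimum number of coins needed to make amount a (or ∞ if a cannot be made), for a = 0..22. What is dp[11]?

 a  0  1  2  3  4  5  6  7  8  9 10 11 12 13 14 15 16 17 18 19 20 21 22
dp  0  -  -  -  -  -  -  -  -  -  1  1  -  1  -  -  -  -  -  -  2  2  2
(- denotes ∞ / unreachable)

1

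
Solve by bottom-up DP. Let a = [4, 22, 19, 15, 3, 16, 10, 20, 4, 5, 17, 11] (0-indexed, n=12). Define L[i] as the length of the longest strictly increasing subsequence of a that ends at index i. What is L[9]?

3

   i    0    1    2    3    4    5    6    7    8    9   10   11
a[i]    4   22   19   15    3   16   10   20    4    5   17   11
L[i]    1    2    2    2    1    3    2    4    2    3    4    4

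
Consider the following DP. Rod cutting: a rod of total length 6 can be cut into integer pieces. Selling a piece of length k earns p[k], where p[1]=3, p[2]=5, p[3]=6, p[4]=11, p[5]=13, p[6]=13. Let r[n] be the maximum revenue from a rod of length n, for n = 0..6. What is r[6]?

   n    0    1    2    3    4    5    6
r[n]    0    3    6    9   12   15   18

18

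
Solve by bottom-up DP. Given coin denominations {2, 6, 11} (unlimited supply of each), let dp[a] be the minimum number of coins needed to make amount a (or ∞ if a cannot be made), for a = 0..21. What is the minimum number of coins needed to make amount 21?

 a  0  1  2  3  4  5  6  7  8  9 10 11 12 13 14 15 16 17 18 19 20 21
dp  0  -  1  -  2  -  1  -  2  -  3  1  2  2  3  3  4  2  3  3  4  4
(- denotes ∞ / unreachable)

4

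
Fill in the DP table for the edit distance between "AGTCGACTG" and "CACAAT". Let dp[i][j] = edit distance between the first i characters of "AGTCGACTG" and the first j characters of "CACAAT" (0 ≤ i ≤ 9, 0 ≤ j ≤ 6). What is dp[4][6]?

5

   ''  C  A  C  A  A  T
''  0  1  2  3  4  5  6
 A  1  1  1  2  3  4  5
 G  2  2  2  2  3  4  5
 T  3  3  3  3  3  4  4
 C  4  3  4  3  4  4  5
 G  5  4  4  4  4  5  5
 A  6  5  4  5  4  4  5
 C  7  6  5  4  5  5  5
 T  8  7  6  5  5  6  5
 G  9  8  7  6  6  6  6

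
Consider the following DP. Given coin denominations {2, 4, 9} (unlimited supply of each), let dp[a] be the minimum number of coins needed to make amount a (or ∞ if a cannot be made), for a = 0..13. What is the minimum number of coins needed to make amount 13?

2

 a  0  1  2  3  4  5  6  7  8  9 10 11 12 13
dp  0  -  1  -  1  -  2  -  2  1  3  2  3  2
(- denotes ∞ / unreachable)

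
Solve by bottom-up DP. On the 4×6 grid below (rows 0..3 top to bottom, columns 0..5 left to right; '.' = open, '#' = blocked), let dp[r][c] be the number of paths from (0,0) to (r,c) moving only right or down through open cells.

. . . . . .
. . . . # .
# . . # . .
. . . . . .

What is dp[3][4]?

r\c   0   1   2   3   4   5
  0   1   1   1   1   1   1
  1   1   2   3   4   0   1
  2   0   2   5   0   0   1
  3   0   2   7   7   7   8

7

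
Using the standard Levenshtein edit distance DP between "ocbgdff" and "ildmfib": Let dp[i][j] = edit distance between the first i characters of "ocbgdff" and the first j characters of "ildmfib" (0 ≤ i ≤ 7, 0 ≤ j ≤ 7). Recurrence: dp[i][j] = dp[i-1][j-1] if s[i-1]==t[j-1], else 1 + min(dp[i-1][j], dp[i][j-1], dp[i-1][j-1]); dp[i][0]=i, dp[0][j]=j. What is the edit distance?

   ''  i  l  d  m  f  i  b
''  0  1  2  3  4  5  6  7
 o  1  1  2  3  4  5  6  7
 c  2  2  2  3  4  5  6  7
 b  3  3  3  3  4  5  6  6
 g  4  4  4  4  4  5  6  7
 d  5  5  5  4  5  5  6  7
 f  6  6  6  5  5  5  6  7
 f  7  7  7  6  6  5  6  7

7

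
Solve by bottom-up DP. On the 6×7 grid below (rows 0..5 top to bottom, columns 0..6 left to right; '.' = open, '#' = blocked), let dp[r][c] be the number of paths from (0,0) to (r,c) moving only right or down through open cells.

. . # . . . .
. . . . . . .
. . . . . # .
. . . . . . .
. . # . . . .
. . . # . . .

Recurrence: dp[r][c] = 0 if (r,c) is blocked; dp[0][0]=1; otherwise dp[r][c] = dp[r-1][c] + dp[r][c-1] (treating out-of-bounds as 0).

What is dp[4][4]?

r\c   0   1   2   3   4   5   6
  0   1   1   0   0   0   0   0
  1   1   2   2   2   2   2   2
  2   1   3   5   7   9   0   2
  3   1   4   9  16  25  25  27
  4   1   5   0  16  41  66  93
  5   1   6   6   0  41 107 200

41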